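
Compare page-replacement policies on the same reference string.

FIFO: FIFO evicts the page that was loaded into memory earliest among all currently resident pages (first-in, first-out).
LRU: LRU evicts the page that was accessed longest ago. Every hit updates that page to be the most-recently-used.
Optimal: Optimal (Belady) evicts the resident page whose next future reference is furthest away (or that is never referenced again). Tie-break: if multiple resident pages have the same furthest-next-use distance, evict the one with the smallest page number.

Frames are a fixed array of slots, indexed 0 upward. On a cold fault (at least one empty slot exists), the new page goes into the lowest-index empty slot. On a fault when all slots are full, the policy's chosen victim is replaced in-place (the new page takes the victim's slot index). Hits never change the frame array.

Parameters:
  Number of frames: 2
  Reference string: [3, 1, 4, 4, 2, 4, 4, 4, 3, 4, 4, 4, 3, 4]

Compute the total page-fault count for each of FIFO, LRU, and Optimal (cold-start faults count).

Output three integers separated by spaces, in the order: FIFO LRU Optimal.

--- FIFO ---
  step 0: ref 3 -> FAULT, frames=[3,-] (faults so far: 1)
  step 1: ref 1 -> FAULT, frames=[3,1] (faults so far: 2)
  step 2: ref 4 -> FAULT, evict 3, frames=[4,1] (faults so far: 3)
  step 3: ref 4 -> HIT, frames=[4,1] (faults so far: 3)
  step 4: ref 2 -> FAULT, evict 1, frames=[4,2] (faults so far: 4)
  step 5: ref 4 -> HIT, frames=[4,2] (faults so far: 4)
  step 6: ref 4 -> HIT, frames=[4,2] (faults so far: 4)
  step 7: ref 4 -> HIT, frames=[4,2] (faults so far: 4)
  step 8: ref 3 -> FAULT, evict 4, frames=[3,2] (faults so far: 5)
  step 9: ref 4 -> FAULT, evict 2, frames=[3,4] (faults so far: 6)
  step 10: ref 4 -> HIT, frames=[3,4] (faults so far: 6)
  step 11: ref 4 -> HIT, frames=[3,4] (faults so far: 6)
  step 12: ref 3 -> HIT, frames=[3,4] (faults so far: 6)
  step 13: ref 4 -> HIT, frames=[3,4] (faults so far: 6)
  FIFO total faults: 6
--- LRU ---
  step 0: ref 3 -> FAULT, frames=[3,-] (faults so far: 1)
  step 1: ref 1 -> FAULT, frames=[3,1] (faults so far: 2)
  step 2: ref 4 -> FAULT, evict 3, frames=[4,1] (faults so far: 3)
  step 3: ref 4 -> HIT, frames=[4,1] (faults so far: 3)
  step 4: ref 2 -> FAULT, evict 1, frames=[4,2] (faults so far: 4)
  step 5: ref 4 -> HIT, frames=[4,2] (faults so far: 4)
  step 6: ref 4 -> HIT, frames=[4,2] (faults so far: 4)
  step 7: ref 4 -> HIT, frames=[4,2] (faults so far: 4)
  step 8: ref 3 -> FAULT, evict 2, frames=[4,3] (faults so far: 5)
  step 9: ref 4 -> HIT, frames=[4,3] (faults so far: 5)
  step 10: ref 4 -> HIT, frames=[4,3] (faults so far: 5)
  step 11: ref 4 -> HIT, frames=[4,3] (faults so far: 5)
  step 12: ref 3 -> HIT, frames=[4,3] (faults so far: 5)
  step 13: ref 4 -> HIT, frames=[4,3] (faults so far: 5)
  LRU total faults: 5
--- Optimal ---
  step 0: ref 3 -> FAULT, frames=[3,-] (faults so far: 1)
  step 1: ref 1 -> FAULT, frames=[3,1] (faults so far: 2)
  step 2: ref 4 -> FAULT, evict 1, frames=[3,4] (faults so far: 3)
  step 3: ref 4 -> HIT, frames=[3,4] (faults so far: 3)
  step 4: ref 2 -> FAULT, evict 3, frames=[2,4] (faults so far: 4)
  step 5: ref 4 -> HIT, frames=[2,4] (faults so far: 4)
  step 6: ref 4 -> HIT, frames=[2,4] (faults so far: 4)
  step 7: ref 4 -> HIT, frames=[2,4] (faults so far: 4)
  step 8: ref 3 -> FAULT, evict 2, frames=[3,4] (faults so far: 5)
  step 9: ref 4 -> HIT, frames=[3,4] (faults so far: 5)
  step 10: ref 4 -> HIT, frames=[3,4] (faults so far: 5)
  step 11: ref 4 -> HIT, frames=[3,4] (faults so far: 5)
  step 12: ref 3 -> HIT, frames=[3,4] (faults so far: 5)
  step 13: ref 4 -> HIT, frames=[3,4] (faults so far: 5)
  Optimal total faults: 5

Answer: 6 5 5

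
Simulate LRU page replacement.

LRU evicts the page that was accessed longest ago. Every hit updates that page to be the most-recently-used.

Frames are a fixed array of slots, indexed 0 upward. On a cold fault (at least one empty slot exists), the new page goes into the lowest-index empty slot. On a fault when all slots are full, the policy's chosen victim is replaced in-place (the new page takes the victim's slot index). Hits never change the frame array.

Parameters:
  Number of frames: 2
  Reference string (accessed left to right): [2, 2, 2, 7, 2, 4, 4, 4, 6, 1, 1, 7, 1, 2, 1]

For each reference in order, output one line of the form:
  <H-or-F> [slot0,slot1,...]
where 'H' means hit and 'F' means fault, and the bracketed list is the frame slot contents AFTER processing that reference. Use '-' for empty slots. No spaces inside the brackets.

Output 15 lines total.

F [2,-]
H [2,-]
H [2,-]
F [2,7]
H [2,7]
F [2,4]
H [2,4]
H [2,4]
F [6,4]
F [6,1]
H [6,1]
F [7,1]
H [7,1]
F [2,1]
H [2,1]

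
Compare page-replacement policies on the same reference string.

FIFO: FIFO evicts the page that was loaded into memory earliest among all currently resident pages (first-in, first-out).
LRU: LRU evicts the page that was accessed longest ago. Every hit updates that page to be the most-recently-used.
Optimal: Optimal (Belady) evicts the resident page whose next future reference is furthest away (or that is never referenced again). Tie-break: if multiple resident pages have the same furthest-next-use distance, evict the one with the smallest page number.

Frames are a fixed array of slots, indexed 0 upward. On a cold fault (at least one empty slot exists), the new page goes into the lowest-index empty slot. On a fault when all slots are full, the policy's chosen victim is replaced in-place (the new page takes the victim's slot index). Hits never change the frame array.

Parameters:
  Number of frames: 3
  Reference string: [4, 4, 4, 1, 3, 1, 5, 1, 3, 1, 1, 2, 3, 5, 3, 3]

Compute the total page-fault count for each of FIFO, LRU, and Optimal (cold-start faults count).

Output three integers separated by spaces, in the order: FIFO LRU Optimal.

--- FIFO ---
  step 0: ref 4 -> FAULT, frames=[4,-,-] (faults so far: 1)
  step 1: ref 4 -> HIT, frames=[4,-,-] (faults so far: 1)
  step 2: ref 4 -> HIT, frames=[4,-,-] (faults so far: 1)
  step 3: ref 1 -> FAULT, frames=[4,1,-] (faults so far: 2)
  step 4: ref 3 -> FAULT, frames=[4,1,3] (faults so far: 3)
  step 5: ref 1 -> HIT, frames=[4,1,3] (faults so far: 3)
  step 6: ref 5 -> FAULT, evict 4, frames=[5,1,3] (faults so far: 4)
  step 7: ref 1 -> HIT, frames=[5,1,3] (faults so far: 4)
  step 8: ref 3 -> HIT, frames=[5,1,3] (faults so far: 4)
  step 9: ref 1 -> HIT, frames=[5,1,3] (faults so far: 4)
  step 10: ref 1 -> HIT, frames=[5,1,3] (faults so far: 4)
  step 11: ref 2 -> FAULT, evict 1, frames=[5,2,3] (faults so far: 5)
  step 12: ref 3 -> HIT, frames=[5,2,3] (faults so far: 5)
  step 13: ref 5 -> HIT, frames=[5,2,3] (faults so far: 5)
  step 14: ref 3 -> HIT, frames=[5,2,3] (faults so far: 5)
  step 15: ref 3 -> HIT, frames=[5,2,3] (faults so far: 5)
  FIFO total faults: 5
--- LRU ---
  step 0: ref 4 -> FAULT, frames=[4,-,-] (faults so far: 1)
  step 1: ref 4 -> HIT, frames=[4,-,-] (faults so far: 1)
  step 2: ref 4 -> HIT, frames=[4,-,-] (faults so far: 1)
  step 3: ref 1 -> FAULT, frames=[4,1,-] (faults so far: 2)
  step 4: ref 3 -> FAULT, frames=[4,1,3] (faults so far: 3)
  step 5: ref 1 -> HIT, frames=[4,1,3] (faults so far: 3)
  step 6: ref 5 -> FAULT, evict 4, frames=[5,1,3] (faults so far: 4)
  step 7: ref 1 -> HIT, frames=[5,1,3] (faults so far: 4)
  step 8: ref 3 -> HIT, frames=[5,1,3] (faults so far: 4)
  step 9: ref 1 -> HIT, frames=[5,1,3] (faults so far: 4)
  step 10: ref 1 -> HIT, frames=[5,1,3] (faults so far: 4)
  step 11: ref 2 -> FAULT, evict 5, frames=[2,1,3] (faults so far: 5)
  step 12: ref 3 -> HIT, frames=[2,1,3] (faults so far: 5)
  step 13: ref 5 -> FAULT, evict 1, frames=[2,5,3] (faults so far: 6)
  step 14: ref 3 -> HIT, frames=[2,5,3] (faults so far: 6)
  step 15: ref 3 -> HIT, frames=[2,5,3] (faults so far: 6)
  LRU total faults: 6
--- Optimal ---
  step 0: ref 4 -> FAULT, frames=[4,-,-] (faults so far: 1)
  step 1: ref 4 -> HIT, frames=[4,-,-] (faults so far: 1)
  step 2: ref 4 -> HIT, frames=[4,-,-] (faults so far: 1)
  step 3: ref 1 -> FAULT, frames=[4,1,-] (faults so far: 2)
  step 4: ref 3 -> FAULT, frames=[4,1,3] (faults so far: 3)
  step 5: ref 1 -> HIT, frames=[4,1,3] (faults so far: 3)
  step 6: ref 5 -> FAULT, evict 4, frames=[5,1,3] (faults so far: 4)
  step 7: ref 1 -> HIT, frames=[5,1,3] (faults so far: 4)
  step 8: ref 3 -> HIT, frames=[5,1,3] (faults so far: 4)
  step 9: ref 1 -> HIT, frames=[5,1,3] (faults so far: 4)
  step 10: ref 1 -> HIT, frames=[5,1,3] (faults so far: 4)
  step 11: ref 2 -> FAULT, evict 1, frames=[5,2,3] (faults so far: 5)
  step 12: ref 3 -> HIT, frames=[5,2,3] (faults so far: 5)
  step 13: ref 5 -> HIT, frames=[5,2,3] (faults so far: 5)
  step 14: ref 3 -> HIT, frames=[5,2,3] (faults so far: 5)
  step 15: ref 3 -> HIT, frames=[5,2,3] (faults so far: 5)
  Optimal total faults: 5

Answer: 5 6 5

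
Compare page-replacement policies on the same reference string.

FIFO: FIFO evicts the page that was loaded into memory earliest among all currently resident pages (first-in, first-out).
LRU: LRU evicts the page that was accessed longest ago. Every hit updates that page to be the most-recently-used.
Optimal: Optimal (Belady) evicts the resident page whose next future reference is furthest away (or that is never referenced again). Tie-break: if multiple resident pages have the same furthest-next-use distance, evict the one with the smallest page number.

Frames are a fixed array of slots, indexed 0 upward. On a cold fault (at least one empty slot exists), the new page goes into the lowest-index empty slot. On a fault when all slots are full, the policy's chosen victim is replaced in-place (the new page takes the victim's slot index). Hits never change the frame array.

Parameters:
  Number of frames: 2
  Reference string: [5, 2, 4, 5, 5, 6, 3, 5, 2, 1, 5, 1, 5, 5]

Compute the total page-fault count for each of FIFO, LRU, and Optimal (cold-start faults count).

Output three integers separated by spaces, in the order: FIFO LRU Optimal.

--- FIFO ---
  step 0: ref 5 -> FAULT, frames=[5,-] (faults so far: 1)
  step 1: ref 2 -> FAULT, frames=[5,2] (faults so far: 2)
  step 2: ref 4 -> FAULT, evict 5, frames=[4,2] (faults so far: 3)
  step 3: ref 5 -> FAULT, evict 2, frames=[4,5] (faults so far: 4)
  step 4: ref 5 -> HIT, frames=[4,5] (faults so far: 4)
  step 5: ref 6 -> FAULT, evict 4, frames=[6,5] (faults so far: 5)
  step 6: ref 3 -> FAULT, evict 5, frames=[6,3] (faults so far: 6)
  step 7: ref 5 -> FAULT, evict 6, frames=[5,3] (faults so far: 7)
  step 8: ref 2 -> FAULT, evict 3, frames=[5,2] (faults so far: 8)
  step 9: ref 1 -> FAULT, evict 5, frames=[1,2] (faults so far: 9)
  step 10: ref 5 -> FAULT, evict 2, frames=[1,5] (faults so far: 10)
  step 11: ref 1 -> HIT, frames=[1,5] (faults so far: 10)
  step 12: ref 5 -> HIT, frames=[1,5] (faults so far: 10)
  step 13: ref 5 -> HIT, frames=[1,5] (faults so far: 10)
  FIFO total faults: 10
--- LRU ---
  step 0: ref 5 -> FAULT, frames=[5,-] (faults so far: 1)
  step 1: ref 2 -> FAULT, frames=[5,2] (faults so far: 2)
  step 2: ref 4 -> FAULT, evict 5, frames=[4,2] (faults so far: 3)
  step 3: ref 5 -> FAULT, evict 2, frames=[4,5] (faults so far: 4)
  step 4: ref 5 -> HIT, frames=[4,5] (faults so far: 4)
  step 5: ref 6 -> FAULT, evict 4, frames=[6,5] (faults so far: 5)
  step 6: ref 3 -> FAULT, evict 5, frames=[6,3] (faults so far: 6)
  step 7: ref 5 -> FAULT, evict 6, frames=[5,3] (faults so far: 7)
  step 8: ref 2 -> FAULT, evict 3, frames=[5,2] (faults so far: 8)
  step 9: ref 1 -> FAULT, evict 5, frames=[1,2] (faults so far: 9)
  step 10: ref 5 -> FAULT, evict 2, frames=[1,5] (faults so far: 10)
  step 11: ref 1 -> HIT, frames=[1,5] (faults so far: 10)
  step 12: ref 5 -> HIT, frames=[1,5] (faults so far: 10)
  step 13: ref 5 -> HIT, frames=[1,5] (faults so far: 10)
  LRU total faults: 10
--- Optimal ---
  step 0: ref 5 -> FAULT, frames=[5,-] (faults so far: 1)
  step 1: ref 2 -> FAULT, frames=[5,2] (faults so far: 2)
  step 2: ref 4 -> FAULT, evict 2, frames=[5,4] (faults so far: 3)
  step 3: ref 5 -> HIT, frames=[5,4] (faults so far: 3)
  step 4: ref 5 -> HIT, frames=[5,4] (faults so far: 3)
  step 5: ref 6 -> FAULT, evict 4, frames=[5,6] (faults so far: 4)
  step 6: ref 3 -> FAULT, evict 6, frames=[5,3] (faults so far: 5)
  step 7: ref 5 -> HIT, frames=[5,3] (faults so far: 5)
  step 8: ref 2 -> FAULT, evict 3, frames=[5,2] (faults so far: 6)
  step 9: ref 1 -> FAULT, evict 2, frames=[5,1] (faults so far: 7)
  step 10: ref 5 -> HIT, frames=[5,1] (faults so far: 7)
  step 11: ref 1 -> HIT, frames=[5,1] (faults so far: 7)
  step 12: ref 5 -> HIT, frames=[5,1] (faults so far: 7)
  step 13: ref 5 -> HIT, frames=[5,1] (faults so far: 7)
  Optimal total faults: 7

Answer: 10 10 7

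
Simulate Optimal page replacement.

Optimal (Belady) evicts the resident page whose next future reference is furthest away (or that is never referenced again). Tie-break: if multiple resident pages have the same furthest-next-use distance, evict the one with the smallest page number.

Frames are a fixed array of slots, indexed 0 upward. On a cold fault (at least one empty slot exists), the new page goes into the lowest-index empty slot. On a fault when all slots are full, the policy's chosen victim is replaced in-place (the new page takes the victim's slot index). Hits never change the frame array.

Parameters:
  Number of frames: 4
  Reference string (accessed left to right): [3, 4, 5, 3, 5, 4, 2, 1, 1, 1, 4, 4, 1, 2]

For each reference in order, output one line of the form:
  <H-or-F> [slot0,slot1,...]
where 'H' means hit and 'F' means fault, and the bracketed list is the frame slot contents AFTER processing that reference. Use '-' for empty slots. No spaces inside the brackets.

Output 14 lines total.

F [3,-,-,-]
F [3,4,-,-]
F [3,4,5,-]
H [3,4,5,-]
H [3,4,5,-]
H [3,4,5,-]
F [3,4,5,2]
F [1,4,5,2]
H [1,4,5,2]
H [1,4,5,2]
H [1,4,5,2]
H [1,4,5,2]
H [1,4,5,2]
H [1,4,5,2]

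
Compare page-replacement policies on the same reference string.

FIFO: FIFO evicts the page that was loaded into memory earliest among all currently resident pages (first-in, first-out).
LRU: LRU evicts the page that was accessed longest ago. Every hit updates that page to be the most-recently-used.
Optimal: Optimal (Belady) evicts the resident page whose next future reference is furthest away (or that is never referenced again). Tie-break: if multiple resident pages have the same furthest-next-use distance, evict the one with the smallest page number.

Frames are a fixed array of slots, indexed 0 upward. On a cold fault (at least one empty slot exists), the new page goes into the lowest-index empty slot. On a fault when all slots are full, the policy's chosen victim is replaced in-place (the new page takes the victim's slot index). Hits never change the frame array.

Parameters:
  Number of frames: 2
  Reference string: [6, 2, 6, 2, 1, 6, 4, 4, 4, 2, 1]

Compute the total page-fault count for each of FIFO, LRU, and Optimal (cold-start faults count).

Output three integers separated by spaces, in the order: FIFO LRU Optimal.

Answer: 7 7 5

Derivation:
--- FIFO ---
  step 0: ref 6 -> FAULT, frames=[6,-] (faults so far: 1)
  step 1: ref 2 -> FAULT, frames=[6,2] (faults so far: 2)
  step 2: ref 6 -> HIT, frames=[6,2] (faults so far: 2)
  step 3: ref 2 -> HIT, frames=[6,2] (faults so far: 2)
  step 4: ref 1 -> FAULT, evict 6, frames=[1,2] (faults so far: 3)
  step 5: ref 6 -> FAULT, evict 2, frames=[1,6] (faults so far: 4)
  step 6: ref 4 -> FAULT, evict 1, frames=[4,6] (faults so far: 5)
  step 7: ref 4 -> HIT, frames=[4,6] (faults so far: 5)
  step 8: ref 4 -> HIT, frames=[4,6] (faults so far: 5)
  step 9: ref 2 -> FAULT, evict 6, frames=[4,2] (faults so far: 6)
  step 10: ref 1 -> FAULT, evict 4, frames=[1,2] (faults so far: 7)
  FIFO total faults: 7
--- LRU ---
  step 0: ref 6 -> FAULT, frames=[6,-] (faults so far: 1)
  step 1: ref 2 -> FAULT, frames=[6,2] (faults so far: 2)
  step 2: ref 6 -> HIT, frames=[6,2] (faults so far: 2)
  step 3: ref 2 -> HIT, frames=[6,2] (faults so far: 2)
  step 4: ref 1 -> FAULT, evict 6, frames=[1,2] (faults so far: 3)
  step 5: ref 6 -> FAULT, evict 2, frames=[1,6] (faults so far: 4)
  step 6: ref 4 -> FAULT, evict 1, frames=[4,6] (faults so far: 5)
  step 7: ref 4 -> HIT, frames=[4,6] (faults so far: 5)
  step 8: ref 4 -> HIT, frames=[4,6] (faults so far: 5)
  step 9: ref 2 -> FAULT, evict 6, frames=[4,2] (faults so far: 6)
  step 10: ref 1 -> FAULT, evict 4, frames=[1,2] (faults so far: 7)
  LRU total faults: 7
--- Optimal ---
  step 0: ref 6 -> FAULT, frames=[6,-] (faults so far: 1)
  step 1: ref 2 -> FAULT, frames=[6,2] (faults so far: 2)
  step 2: ref 6 -> HIT, frames=[6,2] (faults so far: 2)
  step 3: ref 2 -> HIT, frames=[6,2] (faults so far: 2)
  step 4: ref 1 -> FAULT, evict 2, frames=[6,1] (faults so far: 3)
  step 5: ref 6 -> HIT, frames=[6,1] (faults so far: 3)
  step 6: ref 4 -> FAULT, evict 6, frames=[4,1] (faults so far: 4)
  step 7: ref 4 -> HIT, frames=[4,1] (faults so far: 4)
  step 8: ref 4 -> HIT, frames=[4,1] (faults so far: 4)
  step 9: ref 2 -> FAULT, evict 4, frames=[2,1] (faults so far: 5)
  step 10: ref 1 -> HIT, frames=[2,1] (faults so far: 5)
  Optimal total faults: 5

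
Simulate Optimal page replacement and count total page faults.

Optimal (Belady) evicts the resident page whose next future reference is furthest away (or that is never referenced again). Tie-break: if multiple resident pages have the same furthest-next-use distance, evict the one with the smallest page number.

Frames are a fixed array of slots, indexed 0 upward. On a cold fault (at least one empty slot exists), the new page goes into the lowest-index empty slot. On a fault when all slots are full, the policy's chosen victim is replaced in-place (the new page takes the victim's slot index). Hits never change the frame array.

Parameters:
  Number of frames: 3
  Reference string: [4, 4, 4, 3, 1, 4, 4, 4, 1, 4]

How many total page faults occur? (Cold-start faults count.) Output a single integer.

Answer: 3

Derivation:
Step 0: ref 4 → FAULT, frames=[4,-,-]
Step 1: ref 4 → HIT, frames=[4,-,-]
Step 2: ref 4 → HIT, frames=[4,-,-]
Step 3: ref 3 → FAULT, frames=[4,3,-]
Step 4: ref 1 → FAULT, frames=[4,3,1]
Step 5: ref 4 → HIT, frames=[4,3,1]
Step 6: ref 4 → HIT, frames=[4,3,1]
Step 7: ref 4 → HIT, frames=[4,3,1]
Step 8: ref 1 → HIT, frames=[4,3,1]
Step 9: ref 4 → HIT, frames=[4,3,1]
Total faults: 3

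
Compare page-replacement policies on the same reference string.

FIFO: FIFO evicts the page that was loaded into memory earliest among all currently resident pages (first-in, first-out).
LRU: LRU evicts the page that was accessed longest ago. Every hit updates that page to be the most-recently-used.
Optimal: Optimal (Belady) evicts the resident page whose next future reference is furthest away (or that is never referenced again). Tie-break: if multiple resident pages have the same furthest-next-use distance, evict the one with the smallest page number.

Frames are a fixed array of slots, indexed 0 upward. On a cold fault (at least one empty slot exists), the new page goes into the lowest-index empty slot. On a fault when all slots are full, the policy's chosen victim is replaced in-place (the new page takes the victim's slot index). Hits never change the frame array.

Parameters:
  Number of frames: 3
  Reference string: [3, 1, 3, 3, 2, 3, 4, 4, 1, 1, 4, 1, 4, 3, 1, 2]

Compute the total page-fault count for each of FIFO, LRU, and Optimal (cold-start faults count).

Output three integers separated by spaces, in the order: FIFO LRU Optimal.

--- FIFO ---
  step 0: ref 3 -> FAULT, frames=[3,-,-] (faults so far: 1)
  step 1: ref 1 -> FAULT, frames=[3,1,-] (faults so far: 2)
  step 2: ref 3 -> HIT, frames=[3,1,-] (faults so far: 2)
  step 3: ref 3 -> HIT, frames=[3,1,-] (faults so far: 2)
  step 4: ref 2 -> FAULT, frames=[3,1,2] (faults so far: 3)
  step 5: ref 3 -> HIT, frames=[3,1,2] (faults so far: 3)
  step 6: ref 4 -> FAULT, evict 3, frames=[4,1,2] (faults so far: 4)
  step 7: ref 4 -> HIT, frames=[4,1,2] (faults so far: 4)
  step 8: ref 1 -> HIT, frames=[4,1,2] (faults so far: 4)
  step 9: ref 1 -> HIT, frames=[4,1,2] (faults so far: 4)
  step 10: ref 4 -> HIT, frames=[4,1,2] (faults so far: 4)
  step 11: ref 1 -> HIT, frames=[4,1,2] (faults so far: 4)
  step 12: ref 4 -> HIT, frames=[4,1,2] (faults so far: 4)
  step 13: ref 3 -> FAULT, evict 1, frames=[4,3,2] (faults so far: 5)
  step 14: ref 1 -> FAULT, evict 2, frames=[4,3,1] (faults so far: 6)
  step 15: ref 2 -> FAULT, evict 4, frames=[2,3,1] (faults so far: 7)
  FIFO total faults: 7
--- LRU ---
  step 0: ref 3 -> FAULT, frames=[3,-,-] (faults so far: 1)
  step 1: ref 1 -> FAULT, frames=[3,1,-] (faults so far: 2)
  step 2: ref 3 -> HIT, frames=[3,1,-] (faults so far: 2)
  step 3: ref 3 -> HIT, frames=[3,1,-] (faults so far: 2)
  step 4: ref 2 -> FAULT, frames=[3,1,2] (faults so far: 3)
  step 5: ref 3 -> HIT, frames=[3,1,2] (faults so far: 3)
  step 6: ref 4 -> FAULT, evict 1, frames=[3,4,2] (faults so far: 4)
  step 7: ref 4 -> HIT, frames=[3,4,2] (faults so far: 4)
  step 8: ref 1 -> FAULT, evict 2, frames=[3,4,1] (faults so far: 5)
  step 9: ref 1 -> HIT, frames=[3,4,1] (faults so far: 5)
  step 10: ref 4 -> HIT, frames=[3,4,1] (faults so far: 5)
  step 11: ref 1 -> HIT, frames=[3,4,1] (faults so far: 5)
  step 12: ref 4 -> HIT, frames=[3,4,1] (faults so far: 5)
  step 13: ref 3 -> HIT, frames=[3,4,1] (faults so far: 5)
  step 14: ref 1 -> HIT, frames=[3,4,1] (faults so far: 5)
  step 15: ref 2 -> FAULT, evict 4, frames=[3,2,1] (faults so far: 6)
  LRU total faults: 6
--- Optimal ---
  step 0: ref 3 -> FAULT, frames=[3,-,-] (faults so far: 1)
  step 1: ref 1 -> FAULT, frames=[3,1,-] (faults so far: 2)
  step 2: ref 3 -> HIT, frames=[3,1,-] (faults so far: 2)
  step 3: ref 3 -> HIT, frames=[3,1,-] (faults so far: 2)
  step 4: ref 2 -> FAULT, frames=[3,1,2] (faults so far: 3)
  step 5: ref 3 -> HIT, frames=[3,1,2] (faults so far: 3)
  step 6: ref 4 -> FAULT, evict 2, frames=[3,1,4] (faults so far: 4)
  step 7: ref 4 -> HIT, frames=[3,1,4] (faults so far: 4)
  step 8: ref 1 -> HIT, frames=[3,1,4] (faults so far: 4)
  step 9: ref 1 -> HIT, frames=[3,1,4] (faults so far: 4)
  step 10: ref 4 -> HIT, frames=[3,1,4] (faults so far: 4)
  step 11: ref 1 -> HIT, frames=[3,1,4] (faults so far: 4)
  step 12: ref 4 -> HIT, frames=[3,1,4] (faults so far: 4)
  step 13: ref 3 -> HIT, frames=[3,1,4] (faults so far: 4)
  step 14: ref 1 -> HIT, frames=[3,1,4] (faults so far: 4)
  step 15: ref 2 -> FAULT, evict 1, frames=[3,2,4] (faults so far: 5)
  Optimal total faults: 5

Answer: 7 6 5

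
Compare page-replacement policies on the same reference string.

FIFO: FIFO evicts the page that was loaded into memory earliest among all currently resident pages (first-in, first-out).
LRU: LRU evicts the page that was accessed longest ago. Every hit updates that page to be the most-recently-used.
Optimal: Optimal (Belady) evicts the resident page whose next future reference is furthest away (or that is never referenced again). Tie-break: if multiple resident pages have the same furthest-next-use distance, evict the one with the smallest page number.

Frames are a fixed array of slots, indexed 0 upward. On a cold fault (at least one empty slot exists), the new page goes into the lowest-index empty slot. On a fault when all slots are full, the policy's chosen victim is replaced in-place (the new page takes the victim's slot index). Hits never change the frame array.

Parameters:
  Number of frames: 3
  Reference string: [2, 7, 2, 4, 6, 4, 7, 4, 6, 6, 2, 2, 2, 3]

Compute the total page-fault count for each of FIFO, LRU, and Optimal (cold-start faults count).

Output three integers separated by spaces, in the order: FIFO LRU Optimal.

Answer: 6 7 6

Derivation:
--- FIFO ---
  step 0: ref 2 -> FAULT, frames=[2,-,-] (faults so far: 1)
  step 1: ref 7 -> FAULT, frames=[2,7,-] (faults so far: 2)
  step 2: ref 2 -> HIT, frames=[2,7,-] (faults so far: 2)
  step 3: ref 4 -> FAULT, frames=[2,7,4] (faults so far: 3)
  step 4: ref 6 -> FAULT, evict 2, frames=[6,7,4] (faults so far: 4)
  step 5: ref 4 -> HIT, frames=[6,7,4] (faults so far: 4)
  step 6: ref 7 -> HIT, frames=[6,7,4] (faults so far: 4)
  step 7: ref 4 -> HIT, frames=[6,7,4] (faults so far: 4)
  step 8: ref 6 -> HIT, frames=[6,7,4] (faults so far: 4)
  step 9: ref 6 -> HIT, frames=[6,7,4] (faults so far: 4)
  step 10: ref 2 -> FAULT, evict 7, frames=[6,2,4] (faults so far: 5)
  step 11: ref 2 -> HIT, frames=[6,2,4] (faults so far: 5)
  step 12: ref 2 -> HIT, frames=[6,2,4] (faults so far: 5)
  step 13: ref 3 -> FAULT, evict 4, frames=[6,2,3] (faults so far: 6)
  FIFO total faults: 6
--- LRU ---
  step 0: ref 2 -> FAULT, frames=[2,-,-] (faults so far: 1)
  step 1: ref 7 -> FAULT, frames=[2,7,-] (faults so far: 2)
  step 2: ref 2 -> HIT, frames=[2,7,-] (faults so far: 2)
  step 3: ref 4 -> FAULT, frames=[2,7,4] (faults so far: 3)
  step 4: ref 6 -> FAULT, evict 7, frames=[2,6,4] (faults so far: 4)
  step 5: ref 4 -> HIT, frames=[2,6,4] (faults so far: 4)
  step 6: ref 7 -> FAULT, evict 2, frames=[7,6,4] (faults so far: 5)
  step 7: ref 4 -> HIT, frames=[7,6,4] (faults so far: 5)
  step 8: ref 6 -> HIT, frames=[7,6,4] (faults so far: 5)
  step 9: ref 6 -> HIT, frames=[7,6,4] (faults so far: 5)
  step 10: ref 2 -> FAULT, evict 7, frames=[2,6,4] (faults so far: 6)
  step 11: ref 2 -> HIT, frames=[2,6,4] (faults so far: 6)
  step 12: ref 2 -> HIT, frames=[2,6,4] (faults so far: 6)
  step 13: ref 3 -> FAULT, evict 4, frames=[2,6,3] (faults so far: 7)
  LRU total faults: 7
--- Optimal ---
  step 0: ref 2 -> FAULT, frames=[2,-,-] (faults so far: 1)
  step 1: ref 7 -> FAULT, frames=[2,7,-] (faults so far: 2)
  step 2: ref 2 -> HIT, frames=[2,7,-] (faults so far: 2)
  step 3: ref 4 -> FAULT, frames=[2,7,4] (faults so far: 3)
  step 4: ref 6 -> FAULT, evict 2, frames=[6,7,4] (faults so far: 4)
  step 5: ref 4 -> HIT, frames=[6,7,4] (faults so far: 4)
  step 6: ref 7 -> HIT, frames=[6,7,4] (faults so far: 4)
  step 7: ref 4 -> HIT, frames=[6,7,4] (faults so far: 4)
  step 8: ref 6 -> HIT, frames=[6,7,4] (faults so far: 4)
  step 9: ref 6 -> HIT, frames=[6,7,4] (faults so far: 4)
  step 10: ref 2 -> FAULT, evict 4, frames=[6,7,2] (faults so far: 5)
  step 11: ref 2 -> HIT, frames=[6,7,2] (faults so far: 5)
  step 12: ref 2 -> HIT, frames=[6,7,2] (faults so far: 5)
  step 13: ref 3 -> FAULT, evict 2, frames=[6,7,3] (faults so far: 6)
  Optimal total faults: 6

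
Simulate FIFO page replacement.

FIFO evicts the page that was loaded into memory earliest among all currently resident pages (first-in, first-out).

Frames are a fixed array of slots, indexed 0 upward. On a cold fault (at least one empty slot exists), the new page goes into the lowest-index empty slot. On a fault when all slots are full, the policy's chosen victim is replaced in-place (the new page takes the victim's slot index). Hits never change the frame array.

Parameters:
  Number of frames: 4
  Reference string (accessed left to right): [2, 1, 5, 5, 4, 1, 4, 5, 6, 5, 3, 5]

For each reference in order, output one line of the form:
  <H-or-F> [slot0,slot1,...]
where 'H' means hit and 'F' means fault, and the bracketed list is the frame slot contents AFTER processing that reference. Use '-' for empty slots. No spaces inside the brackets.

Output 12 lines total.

F [2,-,-,-]
F [2,1,-,-]
F [2,1,5,-]
H [2,1,5,-]
F [2,1,5,4]
H [2,1,5,4]
H [2,1,5,4]
H [2,1,5,4]
F [6,1,5,4]
H [6,1,5,4]
F [6,3,5,4]
H [6,3,5,4]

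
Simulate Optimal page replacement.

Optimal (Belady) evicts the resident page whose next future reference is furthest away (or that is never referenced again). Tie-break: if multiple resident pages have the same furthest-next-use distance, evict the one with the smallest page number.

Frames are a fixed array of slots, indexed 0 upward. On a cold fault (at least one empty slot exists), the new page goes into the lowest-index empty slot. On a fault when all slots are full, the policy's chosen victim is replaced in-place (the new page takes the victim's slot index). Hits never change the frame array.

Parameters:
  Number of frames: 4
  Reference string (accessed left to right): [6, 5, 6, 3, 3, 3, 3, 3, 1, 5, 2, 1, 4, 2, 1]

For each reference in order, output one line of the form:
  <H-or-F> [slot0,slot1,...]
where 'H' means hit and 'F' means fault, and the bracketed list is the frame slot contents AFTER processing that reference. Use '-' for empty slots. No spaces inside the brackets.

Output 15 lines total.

F [6,-,-,-]
F [6,5,-,-]
H [6,5,-,-]
F [6,5,3,-]
H [6,5,3,-]
H [6,5,3,-]
H [6,5,3,-]
H [6,5,3,-]
F [6,5,3,1]
H [6,5,3,1]
F [6,5,2,1]
H [6,5,2,1]
F [6,4,2,1]
H [6,4,2,1]
H [6,4,2,1]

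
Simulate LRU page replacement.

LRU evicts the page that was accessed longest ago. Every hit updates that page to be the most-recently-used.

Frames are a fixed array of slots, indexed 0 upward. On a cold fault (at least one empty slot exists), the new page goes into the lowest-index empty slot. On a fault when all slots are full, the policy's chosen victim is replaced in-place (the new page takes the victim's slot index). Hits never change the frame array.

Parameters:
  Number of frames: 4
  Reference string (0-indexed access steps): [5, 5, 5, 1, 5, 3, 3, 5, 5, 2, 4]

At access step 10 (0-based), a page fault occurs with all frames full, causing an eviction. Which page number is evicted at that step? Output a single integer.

Step 0: ref 5 -> FAULT, frames=[5,-,-,-]
Step 1: ref 5 -> HIT, frames=[5,-,-,-]
Step 2: ref 5 -> HIT, frames=[5,-,-,-]
Step 3: ref 1 -> FAULT, frames=[5,1,-,-]
Step 4: ref 5 -> HIT, frames=[5,1,-,-]
Step 5: ref 3 -> FAULT, frames=[5,1,3,-]
Step 6: ref 3 -> HIT, frames=[5,1,3,-]
Step 7: ref 5 -> HIT, frames=[5,1,3,-]
Step 8: ref 5 -> HIT, frames=[5,1,3,-]
Step 9: ref 2 -> FAULT, frames=[5,1,3,2]
Step 10: ref 4 -> FAULT, evict 1, frames=[5,4,3,2]
At step 10: evicted page 1

Answer: 1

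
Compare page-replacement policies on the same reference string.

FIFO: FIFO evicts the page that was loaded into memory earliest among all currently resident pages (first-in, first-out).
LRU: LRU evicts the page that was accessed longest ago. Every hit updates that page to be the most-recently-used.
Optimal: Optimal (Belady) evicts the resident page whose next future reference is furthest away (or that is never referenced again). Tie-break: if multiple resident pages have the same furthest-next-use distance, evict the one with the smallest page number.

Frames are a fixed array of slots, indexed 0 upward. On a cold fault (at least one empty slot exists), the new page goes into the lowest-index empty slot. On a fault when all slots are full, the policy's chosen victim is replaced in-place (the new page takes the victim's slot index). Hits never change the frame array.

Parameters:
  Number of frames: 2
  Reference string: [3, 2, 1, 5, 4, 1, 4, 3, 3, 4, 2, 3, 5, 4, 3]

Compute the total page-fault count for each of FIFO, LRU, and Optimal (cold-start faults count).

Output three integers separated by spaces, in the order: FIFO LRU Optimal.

Answer: 13 12 9

Derivation:
--- FIFO ---
  step 0: ref 3 -> FAULT, frames=[3,-] (faults so far: 1)
  step 1: ref 2 -> FAULT, frames=[3,2] (faults so far: 2)
  step 2: ref 1 -> FAULT, evict 3, frames=[1,2] (faults so far: 3)
  step 3: ref 5 -> FAULT, evict 2, frames=[1,5] (faults so far: 4)
  step 4: ref 4 -> FAULT, evict 1, frames=[4,5] (faults so far: 5)
  step 5: ref 1 -> FAULT, evict 5, frames=[4,1] (faults so far: 6)
  step 6: ref 4 -> HIT, frames=[4,1] (faults so far: 6)
  step 7: ref 3 -> FAULT, evict 4, frames=[3,1] (faults so far: 7)
  step 8: ref 3 -> HIT, frames=[3,1] (faults so far: 7)
  step 9: ref 4 -> FAULT, evict 1, frames=[3,4] (faults so far: 8)
  step 10: ref 2 -> FAULT, evict 3, frames=[2,4] (faults so far: 9)
  step 11: ref 3 -> FAULT, evict 4, frames=[2,3] (faults so far: 10)
  step 12: ref 5 -> FAULT, evict 2, frames=[5,3] (faults so far: 11)
  step 13: ref 4 -> FAULT, evict 3, frames=[5,4] (faults so far: 12)
  step 14: ref 3 -> FAULT, evict 5, frames=[3,4] (faults so far: 13)
  FIFO total faults: 13
--- LRU ---
  step 0: ref 3 -> FAULT, frames=[3,-] (faults so far: 1)
  step 1: ref 2 -> FAULT, frames=[3,2] (faults so far: 2)
  step 2: ref 1 -> FAULT, evict 3, frames=[1,2] (faults so far: 3)
  step 3: ref 5 -> FAULT, evict 2, frames=[1,5] (faults so far: 4)
  step 4: ref 4 -> FAULT, evict 1, frames=[4,5] (faults so far: 5)
  step 5: ref 1 -> FAULT, evict 5, frames=[4,1] (faults so far: 6)
  step 6: ref 4 -> HIT, frames=[4,1] (faults so far: 6)
  step 7: ref 3 -> FAULT, evict 1, frames=[4,3] (faults so far: 7)
  step 8: ref 3 -> HIT, frames=[4,3] (faults so far: 7)
  step 9: ref 4 -> HIT, frames=[4,3] (faults so far: 7)
  step 10: ref 2 -> FAULT, evict 3, frames=[4,2] (faults so far: 8)
  step 11: ref 3 -> FAULT, evict 4, frames=[3,2] (faults so far: 9)
  step 12: ref 5 -> FAULT, evict 2, frames=[3,5] (faults so far: 10)
  step 13: ref 4 -> FAULT, evict 3, frames=[4,5] (faults so far: 11)
  step 14: ref 3 -> FAULT, evict 5, frames=[4,3] (faults so far: 12)
  LRU total faults: 12
--- Optimal ---
  step 0: ref 3 -> FAULT, frames=[3,-] (faults so far: 1)
  step 1: ref 2 -> FAULT, frames=[3,2] (faults so far: 2)
  step 2: ref 1 -> FAULT, evict 2, frames=[3,1] (faults so far: 3)
  step 3: ref 5 -> FAULT, evict 3, frames=[5,1] (faults so far: 4)
  step 4: ref 4 -> FAULT, evict 5, frames=[4,1] (faults so far: 5)
  step 5: ref 1 -> HIT, frames=[4,1] (faults so far: 5)
  step 6: ref 4 -> HIT, frames=[4,1] (faults so far: 5)
  step 7: ref 3 -> FAULT, evict 1, frames=[4,3] (faults so far: 6)
  step 8: ref 3 -> HIT, frames=[4,3] (faults so far: 6)
  step 9: ref 4 -> HIT, frames=[4,3] (faults so far: 6)
  step 10: ref 2 -> FAULT, evict 4, frames=[2,3] (faults so far: 7)
  step 11: ref 3 -> HIT, frames=[2,3] (faults so far: 7)
  step 12: ref 5 -> FAULT, evict 2, frames=[5,3] (faults so far: 8)
  step 13: ref 4 -> FAULT, evict 5, frames=[4,3] (faults so far: 9)
  step 14: ref 3 -> HIT, frames=[4,3] (faults so far: 9)
  Optimal total faults: 9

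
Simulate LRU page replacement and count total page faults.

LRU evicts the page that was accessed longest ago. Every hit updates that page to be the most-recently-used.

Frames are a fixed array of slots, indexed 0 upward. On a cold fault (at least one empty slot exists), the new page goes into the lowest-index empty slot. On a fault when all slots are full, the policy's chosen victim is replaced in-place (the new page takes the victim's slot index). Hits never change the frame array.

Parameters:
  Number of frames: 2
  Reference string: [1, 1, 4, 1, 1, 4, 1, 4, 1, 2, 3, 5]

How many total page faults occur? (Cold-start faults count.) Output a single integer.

Step 0: ref 1 → FAULT, frames=[1,-]
Step 1: ref 1 → HIT, frames=[1,-]
Step 2: ref 4 → FAULT, frames=[1,4]
Step 3: ref 1 → HIT, frames=[1,4]
Step 4: ref 1 → HIT, frames=[1,4]
Step 5: ref 4 → HIT, frames=[1,4]
Step 6: ref 1 → HIT, frames=[1,4]
Step 7: ref 4 → HIT, frames=[1,4]
Step 8: ref 1 → HIT, frames=[1,4]
Step 9: ref 2 → FAULT (evict 4), frames=[1,2]
Step 10: ref 3 → FAULT (evict 1), frames=[3,2]
Step 11: ref 5 → FAULT (evict 2), frames=[3,5]
Total faults: 5

Answer: 5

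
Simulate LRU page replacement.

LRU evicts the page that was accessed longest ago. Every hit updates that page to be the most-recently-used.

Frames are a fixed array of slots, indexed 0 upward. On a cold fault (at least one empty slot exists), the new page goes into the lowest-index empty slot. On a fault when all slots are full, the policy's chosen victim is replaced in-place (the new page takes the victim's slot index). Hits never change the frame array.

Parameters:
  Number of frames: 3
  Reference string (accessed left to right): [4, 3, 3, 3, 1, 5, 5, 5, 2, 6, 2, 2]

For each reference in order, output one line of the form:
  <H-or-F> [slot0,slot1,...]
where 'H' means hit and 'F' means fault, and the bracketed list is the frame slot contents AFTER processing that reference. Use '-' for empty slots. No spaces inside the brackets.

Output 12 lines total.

F [4,-,-]
F [4,3,-]
H [4,3,-]
H [4,3,-]
F [4,3,1]
F [5,3,1]
H [5,3,1]
H [5,3,1]
F [5,2,1]
F [5,2,6]
H [5,2,6]
H [5,2,6]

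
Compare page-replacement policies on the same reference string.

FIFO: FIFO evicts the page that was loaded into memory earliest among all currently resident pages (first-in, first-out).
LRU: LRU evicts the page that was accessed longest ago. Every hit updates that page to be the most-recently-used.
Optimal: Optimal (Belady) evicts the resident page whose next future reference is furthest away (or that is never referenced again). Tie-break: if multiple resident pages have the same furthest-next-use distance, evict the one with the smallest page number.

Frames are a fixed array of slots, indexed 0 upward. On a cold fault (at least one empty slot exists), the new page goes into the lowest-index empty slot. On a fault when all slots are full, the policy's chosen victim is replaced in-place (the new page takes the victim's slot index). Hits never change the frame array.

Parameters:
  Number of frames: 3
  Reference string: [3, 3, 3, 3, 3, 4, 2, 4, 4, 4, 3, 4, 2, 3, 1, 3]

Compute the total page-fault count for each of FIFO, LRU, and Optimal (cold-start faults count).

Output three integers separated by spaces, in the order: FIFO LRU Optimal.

Answer: 5 4 4

Derivation:
--- FIFO ---
  step 0: ref 3 -> FAULT, frames=[3,-,-] (faults so far: 1)
  step 1: ref 3 -> HIT, frames=[3,-,-] (faults so far: 1)
  step 2: ref 3 -> HIT, frames=[3,-,-] (faults so far: 1)
  step 3: ref 3 -> HIT, frames=[3,-,-] (faults so far: 1)
  step 4: ref 3 -> HIT, frames=[3,-,-] (faults so far: 1)
  step 5: ref 4 -> FAULT, frames=[3,4,-] (faults so far: 2)
  step 6: ref 2 -> FAULT, frames=[3,4,2] (faults so far: 3)
  step 7: ref 4 -> HIT, frames=[3,4,2] (faults so far: 3)
  step 8: ref 4 -> HIT, frames=[3,4,2] (faults so far: 3)
  step 9: ref 4 -> HIT, frames=[3,4,2] (faults so far: 3)
  step 10: ref 3 -> HIT, frames=[3,4,2] (faults so far: 3)
  step 11: ref 4 -> HIT, frames=[3,4,2] (faults so far: 3)
  step 12: ref 2 -> HIT, frames=[3,4,2] (faults so far: 3)
  step 13: ref 3 -> HIT, frames=[3,4,2] (faults so far: 3)
  step 14: ref 1 -> FAULT, evict 3, frames=[1,4,2] (faults so far: 4)
  step 15: ref 3 -> FAULT, evict 4, frames=[1,3,2] (faults so far: 5)
  FIFO total faults: 5
--- LRU ---
  step 0: ref 3 -> FAULT, frames=[3,-,-] (faults so far: 1)
  step 1: ref 3 -> HIT, frames=[3,-,-] (faults so far: 1)
  step 2: ref 3 -> HIT, frames=[3,-,-] (faults so far: 1)
  step 3: ref 3 -> HIT, frames=[3,-,-] (faults so far: 1)
  step 4: ref 3 -> HIT, frames=[3,-,-] (faults so far: 1)
  step 5: ref 4 -> FAULT, frames=[3,4,-] (faults so far: 2)
  step 6: ref 2 -> FAULT, frames=[3,4,2] (faults so far: 3)
  step 7: ref 4 -> HIT, frames=[3,4,2] (faults so far: 3)
  step 8: ref 4 -> HIT, frames=[3,4,2] (faults so far: 3)
  step 9: ref 4 -> HIT, frames=[3,4,2] (faults so far: 3)
  step 10: ref 3 -> HIT, frames=[3,4,2] (faults so far: 3)
  step 11: ref 4 -> HIT, frames=[3,4,2] (faults so far: 3)
  step 12: ref 2 -> HIT, frames=[3,4,2] (faults so far: 3)
  step 13: ref 3 -> HIT, frames=[3,4,2] (faults so far: 3)
  step 14: ref 1 -> FAULT, evict 4, frames=[3,1,2] (faults so far: 4)
  step 15: ref 3 -> HIT, frames=[3,1,2] (faults so far: 4)
  LRU total faults: 4
--- Optimal ---
  step 0: ref 3 -> FAULT, frames=[3,-,-] (faults so far: 1)
  step 1: ref 3 -> HIT, frames=[3,-,-] (faults so far: 1)
  step 2: ref 3 -> HIT, frames=[3,-,-] (faults so far: 1)
  step 3: ref 3 -> HIT, frames=[3,-,-] (faults so far: 1)
  step 4: ref 3 -> HIT, frames=[3,-,-] (faults so far: 1)
  step 5: ref 4 -> FAULT, frames=[3,4,-] (faults so far: 2)
  step 6: ref 2 -> FAULT, frames=[3,4,2] (faults so far: 3)
  step 7: ref 4 -> HIT, frames=[3,4,2] (faults so far: 3)
  step 8: ref 4 -> HIT, frames=[3,4,2] (faults so far: 3)
  step 9: ref 4 -> HIT, frames=[3,4,2] (faults so far: 3)
  step 10: ref 3 -> HIT, frames=[3,4,2] (faults so far: 3)
  step 11: ref 4 -> HIT, frames=[3,4,2] (faults so far: 3)
  step 12: ref 2 -> HIT, frames=[3,4,2] (faults so far: 3)
  step 13: ref 3 -> HIT, frames=[3,4,2] (faults so far: 3)
  step 14: ref 1 -> FAULT, evict 2, frames=[3,4,1] (faults so far: 4)
  step 15: ref 3 -> HIT, frames=[3,4,1] (faults so far: 4)
  Optimal total faults: 4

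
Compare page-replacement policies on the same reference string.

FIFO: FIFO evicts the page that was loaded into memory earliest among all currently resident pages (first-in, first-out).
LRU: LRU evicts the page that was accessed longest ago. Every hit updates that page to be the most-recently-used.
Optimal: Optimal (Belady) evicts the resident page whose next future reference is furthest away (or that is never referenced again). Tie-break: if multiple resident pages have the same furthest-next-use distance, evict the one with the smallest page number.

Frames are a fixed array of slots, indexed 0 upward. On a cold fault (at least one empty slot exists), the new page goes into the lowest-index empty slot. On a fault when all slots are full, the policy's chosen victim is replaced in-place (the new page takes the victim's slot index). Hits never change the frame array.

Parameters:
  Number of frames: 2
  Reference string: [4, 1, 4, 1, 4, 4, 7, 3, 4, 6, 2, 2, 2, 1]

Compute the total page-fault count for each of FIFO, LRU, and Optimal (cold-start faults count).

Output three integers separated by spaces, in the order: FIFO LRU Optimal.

--- FIFO ---
  step 0: ref 4 -> FAULT, frames=[4,-] (faults so far: 1)
  step 1: ref 1 -> FAULT, frames=[4,1] (faults so far: 2)
  step 2: ref 4 -> HIT, frames=[4,1] (faults so far: 2)
  step 3: ref 1 -> HIT, frames=[4,1] (faults so far: 2)
  step 4: ref 4 -> HIT, frames=[4,1] (faults so far: 2)
  step 5: ref 4 -> HIT, frames=[4,1] (faults so far: 2)
  step 6: ref 7 -> FAULT, evict 4, frames=[7,1] (faults so far: 3)
  step 7: ref 3 -> FAULT, evict 1, frames=[7,3] (faults so far: 4)
  step 8: ref 4 -> FAULT, evict 7, frames=[4,3] (faults so far: 5)
  step 9: ref 6 -> FAULT, evict 3, frames=[4,6] (faults so far: 6)
  step 10: ref 2 -> FAULT, evict 4, frames=[2,6] (faults so far: 7)
  step 11: ref 2 -> HIT, frames=[2,6] (faults so far: 7)
  step 12: ref 2 -> HIT, frames=[2,6] (faults so far: 7)
  step 13: ref 1 -> FAULT, evict 6, frames=[2,1] (faults so far: 8)
  FIFO total faults: 8
--- LRU ---
  step 0: ref 4 -> FAULT, frames=[4,-] (faults so far: 1)
  step 1: ref 1 -> FAULT, frames=[4,1] (faults so far: 2)
  step 2: ref 4 -> HIT, frames=[4,1] (faults so far: 2)
  step 3: ref 1 -> HIT, frames=[4,1] (faults so far: 2)
  step 4: ref 4 -> HIT, frames=[4,1] (faults so far: 2)
  step 5: ref 4 -> HIT, frames=[4,1] (faults so far: 2)
  step 6: ref 7 -> FAULT, evict 1, frames=[4,7] (faults so far: 3)
  step 7: ref 3 -> FAULT, evict 4, frames=[3,7] (faults so far: 4)
  step 8: ref 4 -> FAULT, evict 7, frames=[3,4] (faults so far: 5)
  step 9: ref 6 -> FAULT, evict 3, frames=[6,4] (faults so far: 6)
  step 10: ref 2 -> FAULT, evict 4, frames=[6,2] (faults so far: 7)
  step 11: ref 2 -> HIT, frames=[6,2] (faults so far: 7)
  step 12: ref 2 -> HIT, frames=[6,2] (faults so far: 7)
  step 13: ref 1 -> FAULT, evict 6, frames=[1,2] (faults so far: 8)
  LRU total faults: 8
--- Optimal ---
  step 0: ref 4 -> FAULT, frames=[4,-] (faults so far: 1)
  step 1: ref 1 -> FAULT, frames=[4,1] (faults so far: 2)
  step 2: ref 4 -> HIT, frames=[4,1] (faults so far: 2)
  step 3: ref 1 -> HIT, frames=[4,1] (faults so far: 2)
  step 4: ref 4 -> HIT, frames=[4,1] (faults so far: 2)
  step 5: ref 4 -> HIT, frames=[4,1] (faults so far: 2)
  step 6: ref 7 -> FAULT, evict 1, frames=[4,7] (faults so far: 3)
  step 7: ref 3 -> FAULT, evict 7, frames=[4,3] (faults so far: 4)
  step 8: ref 4 -> HIT, frames=[4,3] (faults so far: 4)
  step 9: ref 6 -> FAULT, evict 3, frames=[4,6] (faults so far: 5)
  step 10: ref 2 -> FAULT, evict 4, frames=[2,6] (faults so far: 6)
  step 11: ref 2 -> HIT, frames=[2,6] (faults so far: 6)
  step 12: ref 2 -> HIT, frames=[2,6] (faults so far: 6)
  step 13: ref 1 -> FAULT, evict 2, frames=[1,6] (faults so far: 7)
  Optimal total faults: 7

Answer: 8 8 7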